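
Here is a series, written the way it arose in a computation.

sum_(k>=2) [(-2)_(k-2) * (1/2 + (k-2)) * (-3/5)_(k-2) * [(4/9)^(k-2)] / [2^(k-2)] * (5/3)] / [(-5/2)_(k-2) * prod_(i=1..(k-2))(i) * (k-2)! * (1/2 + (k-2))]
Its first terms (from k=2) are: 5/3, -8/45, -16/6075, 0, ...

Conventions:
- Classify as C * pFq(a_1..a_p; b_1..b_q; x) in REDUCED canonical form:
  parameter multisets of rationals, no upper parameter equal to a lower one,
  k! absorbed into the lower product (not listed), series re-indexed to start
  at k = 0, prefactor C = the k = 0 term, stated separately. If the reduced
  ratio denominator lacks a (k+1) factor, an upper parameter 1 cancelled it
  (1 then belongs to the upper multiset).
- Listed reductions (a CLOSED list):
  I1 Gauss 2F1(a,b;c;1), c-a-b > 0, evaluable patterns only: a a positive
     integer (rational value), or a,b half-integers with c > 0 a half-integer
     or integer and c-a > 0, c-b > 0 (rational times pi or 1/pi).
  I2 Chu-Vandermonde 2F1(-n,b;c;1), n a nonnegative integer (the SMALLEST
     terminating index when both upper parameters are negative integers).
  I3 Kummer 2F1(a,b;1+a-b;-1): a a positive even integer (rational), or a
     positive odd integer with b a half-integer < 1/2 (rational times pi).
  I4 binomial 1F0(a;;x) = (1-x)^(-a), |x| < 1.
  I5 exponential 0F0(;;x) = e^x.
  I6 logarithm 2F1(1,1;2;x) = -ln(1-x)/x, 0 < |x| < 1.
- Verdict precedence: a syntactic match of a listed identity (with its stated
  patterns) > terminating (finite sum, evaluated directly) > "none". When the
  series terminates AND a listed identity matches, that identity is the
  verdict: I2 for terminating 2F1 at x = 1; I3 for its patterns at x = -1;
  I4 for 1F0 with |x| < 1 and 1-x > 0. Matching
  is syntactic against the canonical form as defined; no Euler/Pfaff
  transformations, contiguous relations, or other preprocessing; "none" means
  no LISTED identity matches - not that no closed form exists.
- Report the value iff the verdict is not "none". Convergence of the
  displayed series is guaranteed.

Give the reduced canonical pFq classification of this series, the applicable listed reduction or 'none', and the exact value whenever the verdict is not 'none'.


Classification (C = 5/3): 2F2 with upper {-2, -3/5}, lower {-5/2, 1}, argument x = 2/9. Verdict: terminating - no listed pattern fits, but -2 in the upper list cuts the series at k = 2; direct evaluation. Sum: 9029/6075.

The tell: t_0 = 5/3 here, and the lower running product (C = 5/3) is a rising factorial.
Term ratio: r(k) = (2/9) * (k-2) (k-3/5) / [(k-5/2) (k+1) (k+1)] - rational in k. x = (2/9); t_0 = 5/3; negate the roots.


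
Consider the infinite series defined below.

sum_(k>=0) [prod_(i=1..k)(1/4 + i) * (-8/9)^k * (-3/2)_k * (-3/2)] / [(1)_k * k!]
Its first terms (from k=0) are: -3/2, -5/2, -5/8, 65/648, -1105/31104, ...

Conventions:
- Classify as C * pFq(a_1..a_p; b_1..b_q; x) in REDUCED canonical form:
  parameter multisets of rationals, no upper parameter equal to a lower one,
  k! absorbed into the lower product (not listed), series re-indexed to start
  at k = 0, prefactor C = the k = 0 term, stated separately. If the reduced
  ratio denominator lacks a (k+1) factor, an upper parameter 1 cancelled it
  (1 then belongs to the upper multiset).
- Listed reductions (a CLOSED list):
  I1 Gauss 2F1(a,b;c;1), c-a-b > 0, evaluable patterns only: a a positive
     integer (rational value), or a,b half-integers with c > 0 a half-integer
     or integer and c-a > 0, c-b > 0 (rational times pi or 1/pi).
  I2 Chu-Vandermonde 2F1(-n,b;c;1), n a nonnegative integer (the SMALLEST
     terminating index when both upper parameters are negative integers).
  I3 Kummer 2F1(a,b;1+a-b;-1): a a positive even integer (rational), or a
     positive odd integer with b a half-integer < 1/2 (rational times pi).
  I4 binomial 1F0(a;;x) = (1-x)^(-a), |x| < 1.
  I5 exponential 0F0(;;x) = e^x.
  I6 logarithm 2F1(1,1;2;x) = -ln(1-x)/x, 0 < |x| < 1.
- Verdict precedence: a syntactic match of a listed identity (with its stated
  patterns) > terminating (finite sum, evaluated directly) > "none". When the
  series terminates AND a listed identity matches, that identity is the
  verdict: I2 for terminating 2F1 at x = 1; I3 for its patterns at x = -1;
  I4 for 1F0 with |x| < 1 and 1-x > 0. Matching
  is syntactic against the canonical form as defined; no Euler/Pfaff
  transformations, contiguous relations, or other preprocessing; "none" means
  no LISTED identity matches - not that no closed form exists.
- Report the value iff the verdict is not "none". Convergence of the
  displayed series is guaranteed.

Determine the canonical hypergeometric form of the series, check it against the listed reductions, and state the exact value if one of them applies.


First insight: t_0 = -3/2 here, and (1)_k (C = -3/2) is k! itself.
Consecutive-term ratio: r(k) = (-8/9) * (k-3/2) (k+5/4) / [(k+1) (k+1)] - rational; roots negated = parameters, x = (-8/9), C = -3/2.

Reduced: x = -8/9, 2F1, upper = {-3/2, 5/4}, lower = {1}, C = -3/2. Verdict: no listed reduction: x = -8/9 and upper {-3/2, 5/4} fail every I1-I6 pattern.


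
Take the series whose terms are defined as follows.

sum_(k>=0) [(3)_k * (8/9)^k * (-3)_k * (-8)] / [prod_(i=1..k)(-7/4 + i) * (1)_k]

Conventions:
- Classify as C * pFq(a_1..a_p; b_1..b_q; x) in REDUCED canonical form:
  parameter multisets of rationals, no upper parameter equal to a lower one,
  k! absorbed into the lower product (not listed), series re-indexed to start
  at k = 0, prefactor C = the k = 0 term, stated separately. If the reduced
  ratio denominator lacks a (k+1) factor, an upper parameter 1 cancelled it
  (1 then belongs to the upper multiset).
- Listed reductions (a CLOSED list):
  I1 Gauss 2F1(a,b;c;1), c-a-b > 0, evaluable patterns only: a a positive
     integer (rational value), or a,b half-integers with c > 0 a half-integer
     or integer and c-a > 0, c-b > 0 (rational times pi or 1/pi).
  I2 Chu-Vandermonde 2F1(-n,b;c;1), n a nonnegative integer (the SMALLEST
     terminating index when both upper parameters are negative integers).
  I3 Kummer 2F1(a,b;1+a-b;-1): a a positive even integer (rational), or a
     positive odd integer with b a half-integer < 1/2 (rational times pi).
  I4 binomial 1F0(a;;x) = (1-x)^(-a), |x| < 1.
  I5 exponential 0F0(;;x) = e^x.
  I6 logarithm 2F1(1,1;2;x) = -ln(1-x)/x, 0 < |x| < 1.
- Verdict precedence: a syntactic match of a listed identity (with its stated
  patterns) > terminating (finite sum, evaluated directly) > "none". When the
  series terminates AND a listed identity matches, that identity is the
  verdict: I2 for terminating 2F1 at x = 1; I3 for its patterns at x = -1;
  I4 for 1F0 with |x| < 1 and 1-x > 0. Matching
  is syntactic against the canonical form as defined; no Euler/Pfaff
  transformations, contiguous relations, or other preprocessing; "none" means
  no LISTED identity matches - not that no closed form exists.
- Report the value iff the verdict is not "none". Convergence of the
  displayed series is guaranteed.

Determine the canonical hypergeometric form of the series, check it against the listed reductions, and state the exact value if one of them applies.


With C = -8: the canonical form is 2F1(-3, 3; -3/4; 8/9). Verdict: terminating at k = 3: the factor (-3)_k kills every later term; summing the 4 survivors is exact. Its exact value is -231880/729.

First insight: t_0 being -8, the lower running product (C = -8) is a rising factorial.
Step ratio: r(k) = (8/9) * (k-3) (k+3) / [(k-3/4) (k+1)] - rational in k, leading ratio (8/9); with t_0 = -8, classification follows.


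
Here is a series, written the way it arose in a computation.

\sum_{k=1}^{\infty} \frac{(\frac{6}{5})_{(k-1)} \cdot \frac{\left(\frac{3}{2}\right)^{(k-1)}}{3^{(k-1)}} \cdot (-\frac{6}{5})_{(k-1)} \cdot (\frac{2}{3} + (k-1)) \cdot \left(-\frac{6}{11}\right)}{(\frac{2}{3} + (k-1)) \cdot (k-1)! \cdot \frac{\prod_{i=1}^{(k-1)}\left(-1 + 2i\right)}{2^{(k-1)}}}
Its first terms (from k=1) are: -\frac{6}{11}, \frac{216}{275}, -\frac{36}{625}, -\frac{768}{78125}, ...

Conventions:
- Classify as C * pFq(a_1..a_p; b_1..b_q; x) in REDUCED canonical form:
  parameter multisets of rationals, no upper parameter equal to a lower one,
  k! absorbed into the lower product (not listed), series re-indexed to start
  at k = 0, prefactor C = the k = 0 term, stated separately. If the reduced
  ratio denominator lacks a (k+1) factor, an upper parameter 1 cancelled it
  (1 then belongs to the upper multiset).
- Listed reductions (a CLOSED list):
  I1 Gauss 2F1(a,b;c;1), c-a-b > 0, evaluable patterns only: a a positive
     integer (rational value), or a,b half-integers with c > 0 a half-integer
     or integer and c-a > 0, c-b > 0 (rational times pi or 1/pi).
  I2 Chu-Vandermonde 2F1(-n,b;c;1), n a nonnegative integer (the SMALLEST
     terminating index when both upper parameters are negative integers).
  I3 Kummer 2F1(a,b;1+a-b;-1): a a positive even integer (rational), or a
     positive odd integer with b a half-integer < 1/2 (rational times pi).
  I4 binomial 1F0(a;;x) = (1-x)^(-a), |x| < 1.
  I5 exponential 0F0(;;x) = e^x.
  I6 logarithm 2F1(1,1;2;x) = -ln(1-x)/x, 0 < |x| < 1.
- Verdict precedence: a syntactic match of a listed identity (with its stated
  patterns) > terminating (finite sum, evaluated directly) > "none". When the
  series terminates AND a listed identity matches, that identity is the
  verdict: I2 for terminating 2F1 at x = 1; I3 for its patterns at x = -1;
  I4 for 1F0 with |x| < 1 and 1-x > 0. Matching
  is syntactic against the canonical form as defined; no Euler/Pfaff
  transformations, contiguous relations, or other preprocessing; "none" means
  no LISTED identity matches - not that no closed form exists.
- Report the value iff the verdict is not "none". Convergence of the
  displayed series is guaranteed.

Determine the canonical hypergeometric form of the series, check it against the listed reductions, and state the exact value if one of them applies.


This is -\frac{6}{11} * 2F1(-\frac{6}{5}, \frac{6}{5}; \frac{1}{2}; \frac{1}{2}) in reduced canonical form. Verdict: none. No listed pattern accepts 2F1(-\frac{6}{5}, \frac{6}{5}; \frac{1}{2}; \frac{1}{2}).

Key observation: t_0 = -\frac{6}{11} here, and the two k-th powers (C = -6/11) combine into one argument.
Term ratio: r(k) = \frac{1}{2} * (k-\frac{6}{5}) (k+\frac{6}{5}) / [(k+\frac{1}{2}) (k+1)] - rational; roots negated = parameters, x = \frac{1}{2}, C = -\frac{6}{11}.


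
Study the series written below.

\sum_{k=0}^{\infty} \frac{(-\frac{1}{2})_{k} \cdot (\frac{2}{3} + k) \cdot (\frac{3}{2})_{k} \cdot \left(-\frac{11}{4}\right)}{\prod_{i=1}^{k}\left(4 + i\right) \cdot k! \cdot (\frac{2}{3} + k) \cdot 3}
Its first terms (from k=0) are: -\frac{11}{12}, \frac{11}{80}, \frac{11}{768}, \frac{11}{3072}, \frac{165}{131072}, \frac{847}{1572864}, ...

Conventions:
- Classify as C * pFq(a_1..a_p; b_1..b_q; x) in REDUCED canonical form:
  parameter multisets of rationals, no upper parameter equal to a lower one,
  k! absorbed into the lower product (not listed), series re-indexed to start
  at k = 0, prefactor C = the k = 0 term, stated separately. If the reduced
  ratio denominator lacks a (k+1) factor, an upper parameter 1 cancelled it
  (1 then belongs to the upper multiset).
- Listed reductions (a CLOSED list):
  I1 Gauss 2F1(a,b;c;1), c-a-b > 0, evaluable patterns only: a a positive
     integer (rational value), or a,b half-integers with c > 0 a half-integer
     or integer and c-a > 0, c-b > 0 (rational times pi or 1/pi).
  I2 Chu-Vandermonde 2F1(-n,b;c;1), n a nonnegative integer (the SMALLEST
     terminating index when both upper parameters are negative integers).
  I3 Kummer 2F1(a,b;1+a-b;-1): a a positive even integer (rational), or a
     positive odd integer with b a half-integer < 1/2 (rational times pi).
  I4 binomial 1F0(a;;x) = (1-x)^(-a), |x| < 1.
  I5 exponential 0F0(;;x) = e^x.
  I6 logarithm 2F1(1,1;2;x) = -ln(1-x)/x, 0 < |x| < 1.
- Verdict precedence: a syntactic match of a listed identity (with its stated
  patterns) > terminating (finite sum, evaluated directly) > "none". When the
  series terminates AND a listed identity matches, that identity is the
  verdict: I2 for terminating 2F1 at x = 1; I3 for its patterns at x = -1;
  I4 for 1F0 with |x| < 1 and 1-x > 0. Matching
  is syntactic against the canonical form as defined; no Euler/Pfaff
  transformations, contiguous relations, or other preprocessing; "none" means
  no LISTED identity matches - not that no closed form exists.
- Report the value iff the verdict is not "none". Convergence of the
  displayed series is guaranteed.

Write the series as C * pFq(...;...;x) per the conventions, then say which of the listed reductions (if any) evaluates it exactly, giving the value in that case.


Canonical form: C = -\frac{11}{12} times 2F1 with upper {-\frac{1}{2}, \frac{3}{2}}, lower {5}, x = 1. Verdict: the half-integer Gauss pattern (I1) fires (x = 1; upper {-\frac{1}{2}, \frac{3}{2}} half-integers, c = 5 in the evaluable pattern). Exact value: \left(-\frac{11264}{4725}\right) / \pi.

Structural cue: t_0 being -\frac{11}{12}, the lower running product (prefactor -11/12) is a rising factorial.
Step ratio: r(k) = 1 * (k-\frac{1}{2}) (k+\frac{3}{2}) / [(k+5) (k+1)] - rational in k. x = 1; t_0 = -\frac{11}{12}; negate the roots.


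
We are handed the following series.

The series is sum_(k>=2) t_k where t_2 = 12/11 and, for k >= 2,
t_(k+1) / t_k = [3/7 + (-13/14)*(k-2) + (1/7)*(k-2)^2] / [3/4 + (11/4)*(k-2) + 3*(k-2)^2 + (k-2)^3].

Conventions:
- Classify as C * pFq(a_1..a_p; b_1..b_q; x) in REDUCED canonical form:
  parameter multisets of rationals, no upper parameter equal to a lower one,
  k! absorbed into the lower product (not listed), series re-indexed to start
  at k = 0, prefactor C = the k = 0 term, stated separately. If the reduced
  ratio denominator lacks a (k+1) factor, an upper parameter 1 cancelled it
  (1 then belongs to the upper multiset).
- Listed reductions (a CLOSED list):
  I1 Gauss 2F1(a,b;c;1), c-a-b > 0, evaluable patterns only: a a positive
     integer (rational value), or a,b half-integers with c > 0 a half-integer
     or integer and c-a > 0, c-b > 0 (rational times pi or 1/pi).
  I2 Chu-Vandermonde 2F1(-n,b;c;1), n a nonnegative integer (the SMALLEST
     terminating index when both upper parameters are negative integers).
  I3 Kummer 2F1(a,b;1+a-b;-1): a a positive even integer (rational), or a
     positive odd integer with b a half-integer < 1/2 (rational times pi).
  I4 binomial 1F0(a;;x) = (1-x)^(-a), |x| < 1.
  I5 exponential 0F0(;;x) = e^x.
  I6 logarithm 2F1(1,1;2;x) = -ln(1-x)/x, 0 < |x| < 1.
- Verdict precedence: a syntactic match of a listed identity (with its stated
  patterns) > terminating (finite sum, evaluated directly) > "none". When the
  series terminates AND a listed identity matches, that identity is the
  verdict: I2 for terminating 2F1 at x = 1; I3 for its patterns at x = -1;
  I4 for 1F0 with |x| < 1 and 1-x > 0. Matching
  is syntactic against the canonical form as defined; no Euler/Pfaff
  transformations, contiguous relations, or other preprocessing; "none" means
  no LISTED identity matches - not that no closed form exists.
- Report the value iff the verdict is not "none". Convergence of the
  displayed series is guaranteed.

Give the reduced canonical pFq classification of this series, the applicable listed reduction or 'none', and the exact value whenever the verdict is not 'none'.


This is 12/11 * 2F2(-6, -1/2; 1/2, 3/2; 1/7) in reduced canonical form. Verdict: terminating - upper parameter -6 makes this a finite sum (last index 6), evaluated exactly. Its exact value is 3242531030972/1923718211415.

The tell: x = (1/7) and the expanded ratio factors over Q; C = 12/11, roots give parameters.
Step ratio: r(k) = (1/7) * (k-6) (k-1/2) / [(k+1/2) (k+3/2) (k+1)] - rational in k. x = (1/7); t_0 = 12/11; negate the roots.


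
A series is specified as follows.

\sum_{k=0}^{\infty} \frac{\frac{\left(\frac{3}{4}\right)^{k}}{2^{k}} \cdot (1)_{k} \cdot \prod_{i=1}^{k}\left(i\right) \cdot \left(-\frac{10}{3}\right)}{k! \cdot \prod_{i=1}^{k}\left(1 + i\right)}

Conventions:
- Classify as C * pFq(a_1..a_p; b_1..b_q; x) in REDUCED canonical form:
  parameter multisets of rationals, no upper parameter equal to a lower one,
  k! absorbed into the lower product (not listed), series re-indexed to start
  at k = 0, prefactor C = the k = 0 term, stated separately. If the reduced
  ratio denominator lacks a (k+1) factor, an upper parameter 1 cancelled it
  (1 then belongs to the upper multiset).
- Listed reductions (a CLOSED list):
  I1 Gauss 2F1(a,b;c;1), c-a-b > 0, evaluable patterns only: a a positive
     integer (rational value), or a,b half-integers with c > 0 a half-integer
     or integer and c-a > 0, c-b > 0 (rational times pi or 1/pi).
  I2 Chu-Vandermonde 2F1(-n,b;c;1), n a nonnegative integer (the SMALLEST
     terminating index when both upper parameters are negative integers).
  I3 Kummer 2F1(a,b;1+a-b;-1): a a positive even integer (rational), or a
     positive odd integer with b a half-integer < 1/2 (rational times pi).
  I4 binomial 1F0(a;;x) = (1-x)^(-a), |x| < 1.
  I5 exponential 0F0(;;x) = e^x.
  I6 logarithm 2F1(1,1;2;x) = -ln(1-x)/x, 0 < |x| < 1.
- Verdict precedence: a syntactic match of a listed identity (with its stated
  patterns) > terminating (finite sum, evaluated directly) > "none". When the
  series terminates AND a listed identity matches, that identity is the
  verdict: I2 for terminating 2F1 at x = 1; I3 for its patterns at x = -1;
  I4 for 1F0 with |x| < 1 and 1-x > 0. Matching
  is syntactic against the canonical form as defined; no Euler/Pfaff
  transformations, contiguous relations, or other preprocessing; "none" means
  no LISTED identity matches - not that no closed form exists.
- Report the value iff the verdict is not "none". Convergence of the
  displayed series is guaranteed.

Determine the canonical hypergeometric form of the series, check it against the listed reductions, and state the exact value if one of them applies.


Key step: t_0 being -\frac{10}{3}, the running product (C = -10/3, x = 3/8) telescopes to a rising factorial.
Step ratio: r(k) = \frac{3}{8} * (k+1) (k+1) / [(k+2) (k+1)] - rational in k. x = \frac{3}{8}; t_0 = -\frac{10}{3}; negate the roots.

With C = -\frac{10}{3}: the canonical form is 2F1(1, 1; 2; \frac{3}{8}). Verdict: logarithm (I6) applies (the logarithm: parameters (1,1;2), x = \frac{3}{8}). Sum: \frac{80}{9} \cdot \ln\left(\frac{5}{8}\right).


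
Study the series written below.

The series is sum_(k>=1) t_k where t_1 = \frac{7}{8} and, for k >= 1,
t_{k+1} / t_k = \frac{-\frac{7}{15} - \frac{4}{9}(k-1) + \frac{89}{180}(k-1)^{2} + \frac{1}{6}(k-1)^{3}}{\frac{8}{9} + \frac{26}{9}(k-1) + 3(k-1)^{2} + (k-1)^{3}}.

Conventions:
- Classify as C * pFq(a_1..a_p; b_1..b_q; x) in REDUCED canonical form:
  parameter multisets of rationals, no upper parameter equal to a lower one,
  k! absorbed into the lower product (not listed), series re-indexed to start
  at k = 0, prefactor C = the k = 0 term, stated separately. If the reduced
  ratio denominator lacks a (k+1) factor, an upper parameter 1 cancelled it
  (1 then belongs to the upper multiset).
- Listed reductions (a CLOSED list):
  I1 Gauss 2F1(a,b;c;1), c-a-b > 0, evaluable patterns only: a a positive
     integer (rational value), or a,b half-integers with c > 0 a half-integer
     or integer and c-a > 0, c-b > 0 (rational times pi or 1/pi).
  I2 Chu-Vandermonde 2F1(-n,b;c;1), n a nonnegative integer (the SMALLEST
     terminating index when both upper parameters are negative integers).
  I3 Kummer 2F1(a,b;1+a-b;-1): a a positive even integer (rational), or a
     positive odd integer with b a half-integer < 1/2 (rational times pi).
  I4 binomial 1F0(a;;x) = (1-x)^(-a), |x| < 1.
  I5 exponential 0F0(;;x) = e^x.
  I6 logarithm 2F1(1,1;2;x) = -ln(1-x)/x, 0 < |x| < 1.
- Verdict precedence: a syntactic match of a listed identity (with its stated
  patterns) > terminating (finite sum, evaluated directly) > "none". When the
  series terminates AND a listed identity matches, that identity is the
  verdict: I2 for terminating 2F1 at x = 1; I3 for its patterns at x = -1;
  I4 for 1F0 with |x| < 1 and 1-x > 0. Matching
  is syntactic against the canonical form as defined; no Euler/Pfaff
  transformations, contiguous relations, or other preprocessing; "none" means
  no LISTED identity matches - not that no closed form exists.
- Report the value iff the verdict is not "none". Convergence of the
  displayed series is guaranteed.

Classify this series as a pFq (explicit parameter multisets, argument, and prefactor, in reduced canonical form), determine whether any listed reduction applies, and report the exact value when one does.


With C = \frac{7}{8}: the canonical form is 2F1(-\frac{6}{5}, \frac{7}{2}; \frac{4}{3}; \frac{1}{6}). Verdict: none - at argument \frac{1}{6} the multisets {-\frac{6}{5}, \frac{7}{2}} ; {\frac{4}{3}} match no listed identity.

First insight: from the first term \frac{7}{8}: the ratio is unreduced: k + 2/3 divides both sides (C = 7/8, x = 1/6).
Step ratio: r(k) = \frac{1}{6} * (k-\frac{6}{5}) (k+\frac{7}{2}) / [(k+\frac{4}{3}) (k+1)] - poly over poly, x = \frac{1}{6} from leading terms; C = \frac{7}{8} at k = 0.


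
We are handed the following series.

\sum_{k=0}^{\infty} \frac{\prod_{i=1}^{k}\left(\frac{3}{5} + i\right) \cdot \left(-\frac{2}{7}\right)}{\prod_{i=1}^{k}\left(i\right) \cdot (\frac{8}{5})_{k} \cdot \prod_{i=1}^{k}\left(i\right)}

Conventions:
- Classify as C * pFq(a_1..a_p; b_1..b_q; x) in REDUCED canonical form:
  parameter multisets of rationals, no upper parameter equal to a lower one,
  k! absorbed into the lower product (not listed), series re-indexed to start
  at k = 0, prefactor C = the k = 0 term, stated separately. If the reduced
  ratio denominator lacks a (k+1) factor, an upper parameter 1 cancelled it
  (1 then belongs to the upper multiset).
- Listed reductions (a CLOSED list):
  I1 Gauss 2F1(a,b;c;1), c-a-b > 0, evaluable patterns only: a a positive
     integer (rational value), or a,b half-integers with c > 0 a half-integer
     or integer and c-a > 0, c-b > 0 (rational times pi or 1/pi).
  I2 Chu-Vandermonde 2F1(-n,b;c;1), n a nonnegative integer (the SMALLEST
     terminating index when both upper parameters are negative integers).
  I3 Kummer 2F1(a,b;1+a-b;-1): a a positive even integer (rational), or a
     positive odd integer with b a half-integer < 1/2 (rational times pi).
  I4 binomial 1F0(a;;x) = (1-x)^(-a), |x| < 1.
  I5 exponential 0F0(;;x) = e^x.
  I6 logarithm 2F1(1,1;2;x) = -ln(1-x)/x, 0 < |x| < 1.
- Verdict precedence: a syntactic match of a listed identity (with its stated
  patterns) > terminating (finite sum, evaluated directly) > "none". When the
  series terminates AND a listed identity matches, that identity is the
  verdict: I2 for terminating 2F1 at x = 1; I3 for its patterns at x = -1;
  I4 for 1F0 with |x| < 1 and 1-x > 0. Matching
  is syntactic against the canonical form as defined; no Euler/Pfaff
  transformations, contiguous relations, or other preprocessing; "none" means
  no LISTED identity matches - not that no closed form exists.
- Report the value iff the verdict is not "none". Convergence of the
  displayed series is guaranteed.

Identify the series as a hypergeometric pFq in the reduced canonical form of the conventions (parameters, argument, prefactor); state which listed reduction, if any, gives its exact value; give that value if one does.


First insight: with t_0 = -\frac{2}{7}, the product of the first k integers (C = -2/7, x = 1) is k!.
Consecutive-term ratio: r(k) = 1 * 1 / [(k+1) (k+1)] - rational; roots negated = parameters, x = 1, C = -\frac{2}{7}.

Prefactor -\frac{2}{7}, argument 1: 0F1 with upper {-} over lower {1}. Verdict: none - this 0F1 at x = 1 matches no listed pattern, and upper {-} holds no stopper.


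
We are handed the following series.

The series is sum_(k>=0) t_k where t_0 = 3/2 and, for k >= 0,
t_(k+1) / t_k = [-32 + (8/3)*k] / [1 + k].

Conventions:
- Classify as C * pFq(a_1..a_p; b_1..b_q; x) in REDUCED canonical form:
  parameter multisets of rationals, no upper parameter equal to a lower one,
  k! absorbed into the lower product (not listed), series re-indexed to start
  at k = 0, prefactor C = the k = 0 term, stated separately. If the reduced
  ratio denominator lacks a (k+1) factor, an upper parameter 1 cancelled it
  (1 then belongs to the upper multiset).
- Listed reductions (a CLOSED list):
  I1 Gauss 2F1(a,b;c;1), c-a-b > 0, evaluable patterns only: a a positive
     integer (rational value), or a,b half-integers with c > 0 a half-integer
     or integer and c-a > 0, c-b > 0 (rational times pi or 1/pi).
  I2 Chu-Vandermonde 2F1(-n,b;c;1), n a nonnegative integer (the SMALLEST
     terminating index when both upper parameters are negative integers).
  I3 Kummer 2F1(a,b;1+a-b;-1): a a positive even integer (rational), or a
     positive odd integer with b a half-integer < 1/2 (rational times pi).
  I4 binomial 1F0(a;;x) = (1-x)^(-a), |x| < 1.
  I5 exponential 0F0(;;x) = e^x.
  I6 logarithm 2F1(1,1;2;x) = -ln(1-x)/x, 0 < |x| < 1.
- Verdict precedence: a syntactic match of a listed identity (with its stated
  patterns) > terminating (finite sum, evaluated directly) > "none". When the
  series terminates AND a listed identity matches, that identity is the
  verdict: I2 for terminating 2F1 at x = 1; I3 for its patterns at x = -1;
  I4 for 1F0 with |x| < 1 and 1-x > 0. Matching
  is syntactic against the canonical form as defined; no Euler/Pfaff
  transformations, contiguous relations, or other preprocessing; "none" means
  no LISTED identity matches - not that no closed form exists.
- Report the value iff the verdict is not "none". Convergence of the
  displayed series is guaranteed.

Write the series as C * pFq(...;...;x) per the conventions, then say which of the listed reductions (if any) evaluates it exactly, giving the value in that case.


Prefactor 3/2, argument 8/3: 1F0 with upper {-12} over lower {-}. Verdict: terminating (-12 upstairs). 13 nonzero terms in all; added directly. Exact value: 244140625/354294.

Key step: from the first term 3/2: roots of the ratio polynomials (C = 3/2) are the negated parameters.
Adjacent-term ratio: r(k) = (8/3) * (k-12) / [(k+1)] - poly over poly, x = (8/3) from leading terms; C = 3/2 at k = 0.


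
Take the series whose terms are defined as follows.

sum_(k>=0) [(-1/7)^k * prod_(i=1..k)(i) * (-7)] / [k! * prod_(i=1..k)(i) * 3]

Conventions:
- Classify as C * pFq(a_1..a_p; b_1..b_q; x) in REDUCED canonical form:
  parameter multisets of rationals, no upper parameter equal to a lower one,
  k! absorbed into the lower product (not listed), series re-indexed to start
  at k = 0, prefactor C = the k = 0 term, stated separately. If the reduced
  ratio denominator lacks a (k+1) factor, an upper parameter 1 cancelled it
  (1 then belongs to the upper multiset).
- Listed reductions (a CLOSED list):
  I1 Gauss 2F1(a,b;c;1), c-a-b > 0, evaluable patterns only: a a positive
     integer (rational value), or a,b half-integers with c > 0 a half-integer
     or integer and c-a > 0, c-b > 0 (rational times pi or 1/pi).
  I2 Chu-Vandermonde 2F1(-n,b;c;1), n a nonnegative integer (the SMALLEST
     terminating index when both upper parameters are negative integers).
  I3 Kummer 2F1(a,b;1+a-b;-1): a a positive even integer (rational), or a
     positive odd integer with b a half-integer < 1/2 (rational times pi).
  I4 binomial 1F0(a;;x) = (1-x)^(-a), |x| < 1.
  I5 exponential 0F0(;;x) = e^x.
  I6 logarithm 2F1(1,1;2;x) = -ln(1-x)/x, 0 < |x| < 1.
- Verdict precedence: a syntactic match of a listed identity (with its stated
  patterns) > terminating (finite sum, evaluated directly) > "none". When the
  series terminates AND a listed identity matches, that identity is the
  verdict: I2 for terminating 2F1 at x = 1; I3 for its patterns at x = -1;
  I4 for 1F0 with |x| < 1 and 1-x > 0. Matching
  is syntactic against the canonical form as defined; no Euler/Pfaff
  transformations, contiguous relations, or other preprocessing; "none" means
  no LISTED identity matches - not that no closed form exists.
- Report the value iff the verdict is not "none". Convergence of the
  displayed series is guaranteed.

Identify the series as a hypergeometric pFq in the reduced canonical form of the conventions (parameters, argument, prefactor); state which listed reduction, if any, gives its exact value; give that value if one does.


With C = -7/3: the canonical form is 0F0(-; -; -1/7). Verdict: this is the exponential series (I5) (the 0F0 exponential series at x = -1/7). Its exact value is (-7/3) * e^(-1/7).

Structural cue: x = (-1/7) and the constant factors (C = -7/3, x = -1/7) combine into one prefactor.
Consecutive-term ratio: r(k) = (-1/7) * 1 / [(k+1)] ; factor over Q: parameters, x = (-1/7), and C = -7/3.


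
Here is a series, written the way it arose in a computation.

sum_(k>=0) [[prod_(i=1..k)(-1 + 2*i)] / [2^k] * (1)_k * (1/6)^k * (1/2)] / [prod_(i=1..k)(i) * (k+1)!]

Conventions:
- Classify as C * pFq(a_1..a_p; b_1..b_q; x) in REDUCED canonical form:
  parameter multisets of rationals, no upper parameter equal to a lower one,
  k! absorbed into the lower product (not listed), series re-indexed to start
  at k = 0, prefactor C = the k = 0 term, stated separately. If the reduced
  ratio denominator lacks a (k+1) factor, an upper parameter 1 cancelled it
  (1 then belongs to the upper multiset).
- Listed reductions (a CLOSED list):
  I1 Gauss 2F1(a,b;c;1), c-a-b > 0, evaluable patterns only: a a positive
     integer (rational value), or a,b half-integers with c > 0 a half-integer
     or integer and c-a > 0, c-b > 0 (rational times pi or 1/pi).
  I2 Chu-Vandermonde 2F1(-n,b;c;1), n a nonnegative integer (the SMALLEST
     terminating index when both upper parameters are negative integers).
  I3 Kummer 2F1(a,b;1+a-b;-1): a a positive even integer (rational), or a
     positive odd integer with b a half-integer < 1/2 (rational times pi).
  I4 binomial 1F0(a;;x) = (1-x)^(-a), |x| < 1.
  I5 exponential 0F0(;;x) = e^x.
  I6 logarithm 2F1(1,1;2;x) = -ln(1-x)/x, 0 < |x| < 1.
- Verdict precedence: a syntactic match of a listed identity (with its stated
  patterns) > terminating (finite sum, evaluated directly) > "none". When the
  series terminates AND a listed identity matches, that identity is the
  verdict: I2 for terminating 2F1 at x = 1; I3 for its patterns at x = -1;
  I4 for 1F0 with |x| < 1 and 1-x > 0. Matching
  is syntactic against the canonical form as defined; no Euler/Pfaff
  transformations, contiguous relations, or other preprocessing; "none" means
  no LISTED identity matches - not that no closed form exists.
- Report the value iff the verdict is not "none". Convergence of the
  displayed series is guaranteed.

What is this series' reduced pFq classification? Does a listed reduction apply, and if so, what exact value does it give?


At argument 1/6: a 2F1 with upper {1/2, 1}, lower {2}, scaled by C = 1/2. Verdict: none - at argument 1/6 the multisets {1/2, 1} ; {2} match no listed identity.

The tell: t_0 = 1/2 here, and the odd product 1*3*...*(2k-1) (prefactor 1/2) is 2^k (1/2)_k.
Adjacent-term ratio: r(k) = (1/6) * (k+1/2) (k+1) / [(k+2) (k+1)] - rational in k. x = (1/6); t_0 = 1/2; negate the roots.


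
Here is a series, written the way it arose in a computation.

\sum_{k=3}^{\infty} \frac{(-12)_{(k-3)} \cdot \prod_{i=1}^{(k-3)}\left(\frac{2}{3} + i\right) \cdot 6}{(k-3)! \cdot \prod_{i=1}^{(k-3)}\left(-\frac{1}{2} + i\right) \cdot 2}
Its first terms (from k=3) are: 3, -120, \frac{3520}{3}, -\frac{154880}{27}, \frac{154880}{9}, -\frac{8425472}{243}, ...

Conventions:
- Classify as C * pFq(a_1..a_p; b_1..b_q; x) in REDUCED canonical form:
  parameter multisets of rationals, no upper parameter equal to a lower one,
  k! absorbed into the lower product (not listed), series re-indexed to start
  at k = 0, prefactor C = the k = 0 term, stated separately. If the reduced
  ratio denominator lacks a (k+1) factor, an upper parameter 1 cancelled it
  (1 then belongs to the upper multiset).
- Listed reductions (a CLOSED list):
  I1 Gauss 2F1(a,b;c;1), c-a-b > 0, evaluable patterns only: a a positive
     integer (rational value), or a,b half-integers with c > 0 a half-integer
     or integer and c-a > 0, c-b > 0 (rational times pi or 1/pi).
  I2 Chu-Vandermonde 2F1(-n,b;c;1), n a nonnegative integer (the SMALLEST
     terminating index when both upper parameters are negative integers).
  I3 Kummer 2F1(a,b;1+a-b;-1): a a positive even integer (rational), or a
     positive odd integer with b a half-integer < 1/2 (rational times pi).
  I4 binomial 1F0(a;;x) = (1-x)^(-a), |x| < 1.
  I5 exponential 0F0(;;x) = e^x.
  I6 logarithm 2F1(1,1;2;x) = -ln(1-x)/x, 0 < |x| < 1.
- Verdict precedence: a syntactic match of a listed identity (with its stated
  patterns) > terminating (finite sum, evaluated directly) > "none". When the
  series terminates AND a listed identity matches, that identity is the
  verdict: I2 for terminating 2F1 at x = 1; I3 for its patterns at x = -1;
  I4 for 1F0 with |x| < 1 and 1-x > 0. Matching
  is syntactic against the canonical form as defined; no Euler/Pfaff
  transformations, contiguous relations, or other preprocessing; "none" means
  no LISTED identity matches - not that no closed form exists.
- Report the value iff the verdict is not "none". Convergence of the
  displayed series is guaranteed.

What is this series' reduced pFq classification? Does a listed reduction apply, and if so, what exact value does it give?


With C = 3: the canonical form is 2F1(-12, \frac{5}{3}; \frac{1}{2}; 1). Verdict: the Chu-Vandermonde identity I2 fires (terminating 2F1 at x = 1 with n = 12, b = 5/3, c = \frac{1}{2}). Sum: \frac{174746141}{10632540087}.

Key observation: x = 1 and the lower running product (C = 3) is a rising factorial.
Step ratio: r(k) = 1 * (k-12) (k+\frac{5}{3}) / [(k+\frac{1}{2}) (k+1)] - rational in k. x = 1; t_0 = 3; negate the roots.


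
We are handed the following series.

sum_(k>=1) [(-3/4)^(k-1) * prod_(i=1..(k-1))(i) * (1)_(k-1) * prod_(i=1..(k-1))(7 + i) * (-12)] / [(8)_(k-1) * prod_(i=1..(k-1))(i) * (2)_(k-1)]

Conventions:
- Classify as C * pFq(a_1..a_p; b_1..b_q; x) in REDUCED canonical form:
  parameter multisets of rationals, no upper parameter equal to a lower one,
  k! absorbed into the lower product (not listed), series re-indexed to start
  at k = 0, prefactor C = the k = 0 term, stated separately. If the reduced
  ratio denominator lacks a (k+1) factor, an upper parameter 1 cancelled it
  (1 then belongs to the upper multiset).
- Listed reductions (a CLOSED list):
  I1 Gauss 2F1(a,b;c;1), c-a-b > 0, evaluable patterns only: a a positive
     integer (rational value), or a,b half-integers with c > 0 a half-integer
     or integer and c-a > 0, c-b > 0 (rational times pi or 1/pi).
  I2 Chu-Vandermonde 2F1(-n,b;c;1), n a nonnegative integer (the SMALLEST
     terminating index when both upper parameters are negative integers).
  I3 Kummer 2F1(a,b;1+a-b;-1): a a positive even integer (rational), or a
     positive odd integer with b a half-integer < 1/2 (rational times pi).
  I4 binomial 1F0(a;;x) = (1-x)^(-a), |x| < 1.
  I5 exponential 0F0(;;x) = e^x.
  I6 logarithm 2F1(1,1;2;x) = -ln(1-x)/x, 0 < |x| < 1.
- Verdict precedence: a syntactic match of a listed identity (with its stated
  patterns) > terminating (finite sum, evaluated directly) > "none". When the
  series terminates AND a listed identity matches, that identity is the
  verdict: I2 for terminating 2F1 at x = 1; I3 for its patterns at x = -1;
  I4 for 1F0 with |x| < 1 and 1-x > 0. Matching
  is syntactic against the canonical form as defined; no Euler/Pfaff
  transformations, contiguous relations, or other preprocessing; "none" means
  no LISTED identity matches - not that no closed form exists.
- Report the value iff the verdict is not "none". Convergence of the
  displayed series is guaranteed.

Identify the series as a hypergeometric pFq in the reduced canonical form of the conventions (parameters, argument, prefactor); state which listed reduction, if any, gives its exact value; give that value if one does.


With C = -12: the canonical form is 2F1(1, 1; 2; -3/4). Verdict (x = -3/4): logarithm (I6) applies (the logarithm: parameters (1,1;2), x = -3/4). Exact value: (-16) * ln(7/4).

First insight: from the first term -12: the running product (prefactor -12) telescopes to a rising factorial.
Consecutive-term ratio: r(k) = (-3/4) * (k+1) (k+1) / [(k+2) (k+1)] ; factor over Q: parameters, x = (-3/4), and C = -12.


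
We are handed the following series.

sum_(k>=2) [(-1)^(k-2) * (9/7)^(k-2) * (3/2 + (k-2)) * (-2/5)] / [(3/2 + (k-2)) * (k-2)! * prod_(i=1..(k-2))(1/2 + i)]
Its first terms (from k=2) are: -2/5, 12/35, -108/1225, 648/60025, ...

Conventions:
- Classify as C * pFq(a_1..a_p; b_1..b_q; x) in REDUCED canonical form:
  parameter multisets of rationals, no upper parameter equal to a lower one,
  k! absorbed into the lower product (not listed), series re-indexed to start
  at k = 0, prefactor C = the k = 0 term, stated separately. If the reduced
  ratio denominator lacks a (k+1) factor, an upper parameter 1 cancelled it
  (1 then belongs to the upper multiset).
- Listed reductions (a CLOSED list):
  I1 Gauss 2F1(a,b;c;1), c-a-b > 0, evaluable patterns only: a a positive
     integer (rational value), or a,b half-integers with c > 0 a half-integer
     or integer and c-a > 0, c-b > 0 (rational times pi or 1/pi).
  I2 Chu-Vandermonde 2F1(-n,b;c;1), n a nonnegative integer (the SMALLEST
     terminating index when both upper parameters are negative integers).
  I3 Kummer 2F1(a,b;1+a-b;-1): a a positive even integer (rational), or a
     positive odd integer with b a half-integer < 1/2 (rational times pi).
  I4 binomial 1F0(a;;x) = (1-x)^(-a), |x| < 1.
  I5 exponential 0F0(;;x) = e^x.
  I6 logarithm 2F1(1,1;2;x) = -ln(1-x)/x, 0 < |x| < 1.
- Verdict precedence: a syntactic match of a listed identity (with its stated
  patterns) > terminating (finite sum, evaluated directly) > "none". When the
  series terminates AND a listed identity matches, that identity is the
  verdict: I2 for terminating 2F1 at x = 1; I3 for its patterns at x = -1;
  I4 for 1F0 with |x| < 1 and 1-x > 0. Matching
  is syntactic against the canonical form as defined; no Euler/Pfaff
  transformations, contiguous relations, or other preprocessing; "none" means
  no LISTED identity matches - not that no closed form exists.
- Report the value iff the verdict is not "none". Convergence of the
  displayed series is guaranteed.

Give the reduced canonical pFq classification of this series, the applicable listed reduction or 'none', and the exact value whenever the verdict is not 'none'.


This is -2/5 * 0F1(-; 3/2; -9/7) in reduced canonical form. Verdict: none - this 0F1 at x = -9/7 matches no listed pattern, and upper {-} holds no stopper.

Key step: with t_0 = -2/5, the lower running product (prefactor -2/5) is a rising factorial.
Step ratio: r(k) = (-9/7) * 1 / [(k+3/2) (k+1)] - rational; roots negated = parameters, x = (-9/7), C = -2/5.


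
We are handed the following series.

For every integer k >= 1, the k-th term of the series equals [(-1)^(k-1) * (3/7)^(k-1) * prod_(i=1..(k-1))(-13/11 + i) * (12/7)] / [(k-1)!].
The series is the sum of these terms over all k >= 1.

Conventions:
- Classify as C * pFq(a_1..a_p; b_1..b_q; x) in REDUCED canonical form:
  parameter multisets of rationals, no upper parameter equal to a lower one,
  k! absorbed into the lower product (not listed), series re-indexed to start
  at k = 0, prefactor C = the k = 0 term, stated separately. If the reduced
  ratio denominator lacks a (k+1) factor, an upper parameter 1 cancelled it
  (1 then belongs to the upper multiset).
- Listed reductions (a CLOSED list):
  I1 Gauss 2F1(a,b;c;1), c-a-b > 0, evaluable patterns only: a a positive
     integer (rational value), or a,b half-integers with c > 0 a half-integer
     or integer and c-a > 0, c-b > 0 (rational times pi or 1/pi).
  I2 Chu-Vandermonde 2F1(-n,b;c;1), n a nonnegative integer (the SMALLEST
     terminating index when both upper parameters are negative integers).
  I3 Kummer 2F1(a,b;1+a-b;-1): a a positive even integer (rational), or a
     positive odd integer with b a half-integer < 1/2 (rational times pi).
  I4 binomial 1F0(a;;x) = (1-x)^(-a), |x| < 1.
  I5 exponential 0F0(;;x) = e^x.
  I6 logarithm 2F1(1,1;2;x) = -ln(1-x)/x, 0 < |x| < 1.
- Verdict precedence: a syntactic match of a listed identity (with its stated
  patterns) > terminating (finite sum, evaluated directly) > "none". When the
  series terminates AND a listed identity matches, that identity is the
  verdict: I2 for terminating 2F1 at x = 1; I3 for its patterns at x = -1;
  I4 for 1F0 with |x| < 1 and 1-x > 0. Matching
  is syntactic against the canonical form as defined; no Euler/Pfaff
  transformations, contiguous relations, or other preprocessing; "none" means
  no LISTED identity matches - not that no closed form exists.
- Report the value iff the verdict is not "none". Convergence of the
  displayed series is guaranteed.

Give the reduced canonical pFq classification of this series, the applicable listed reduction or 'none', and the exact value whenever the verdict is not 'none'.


x = -3/7 here; the reduced form reads 1F0, upper {-2/11}, lower {-}, C = 12/7. Verdict: binomial (I4) applies (the 1F0 binomial series: exponent 2/11, x = -3/7). Sum: (12/7) * (10/7)^(2/11).

Structural cue: t_0 = 12/7 here, and the running product (prefactor 12/7) telescopes to a rising factorial.
Consecutive-term ratio: r(k) = (-3/7) * (k-2/11) / [(k+1)] - rational in k, leading ratio (-3/7); with t_0 = 12/7, classification follows.
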